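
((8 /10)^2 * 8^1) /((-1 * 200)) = -16 /625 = -0.03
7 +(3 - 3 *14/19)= 148/19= 7.79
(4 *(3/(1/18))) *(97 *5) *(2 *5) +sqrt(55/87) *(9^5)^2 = 1047600 +1162261467 *sqrt(4785)/29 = 2773389653.68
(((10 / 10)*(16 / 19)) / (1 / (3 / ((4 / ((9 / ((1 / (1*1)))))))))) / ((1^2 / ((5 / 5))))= 108 / 19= 5.68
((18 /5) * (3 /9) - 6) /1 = -24 /5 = -4.80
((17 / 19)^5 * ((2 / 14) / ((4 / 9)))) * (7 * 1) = 12778713 / 9904396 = 1.29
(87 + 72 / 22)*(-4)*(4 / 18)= -2648 / 33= -80.24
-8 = -8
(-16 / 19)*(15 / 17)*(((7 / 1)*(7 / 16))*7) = -5145 / 323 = -15.93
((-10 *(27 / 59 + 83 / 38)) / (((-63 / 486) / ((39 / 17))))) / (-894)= -10394865 / 19876451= -0.52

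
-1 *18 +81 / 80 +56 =39.01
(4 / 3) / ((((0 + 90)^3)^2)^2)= 1 / 211822152360750000000000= 0.00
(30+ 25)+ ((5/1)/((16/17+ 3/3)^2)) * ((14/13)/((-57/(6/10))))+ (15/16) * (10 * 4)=49753763/537966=92.48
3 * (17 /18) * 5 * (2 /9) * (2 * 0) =0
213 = 213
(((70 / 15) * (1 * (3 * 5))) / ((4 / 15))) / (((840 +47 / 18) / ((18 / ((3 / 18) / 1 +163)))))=510300 / 14848493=0.03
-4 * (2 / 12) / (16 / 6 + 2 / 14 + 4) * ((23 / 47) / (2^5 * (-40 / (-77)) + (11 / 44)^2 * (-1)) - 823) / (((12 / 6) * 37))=5524260749 / 5073756831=1.09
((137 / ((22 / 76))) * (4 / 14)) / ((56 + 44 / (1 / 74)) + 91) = 10412 / 262031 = 0.04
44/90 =22/45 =0.49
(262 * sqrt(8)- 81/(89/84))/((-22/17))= 57834/979- 4454 * sqrt(2)/11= -513.55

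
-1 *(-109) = 109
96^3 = 884736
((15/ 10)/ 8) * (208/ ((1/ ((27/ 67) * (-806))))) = -848718/ 67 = -12667.43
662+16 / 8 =664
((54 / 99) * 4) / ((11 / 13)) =312 / 121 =2.58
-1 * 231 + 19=-212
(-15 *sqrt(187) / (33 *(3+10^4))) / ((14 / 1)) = -5 *sqrt(187) / 1540462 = -0.00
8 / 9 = 0.89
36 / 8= 9 / 2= 4.50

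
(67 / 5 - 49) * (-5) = 178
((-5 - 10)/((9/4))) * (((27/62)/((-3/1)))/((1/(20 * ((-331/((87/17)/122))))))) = -137298800/899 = -152723.92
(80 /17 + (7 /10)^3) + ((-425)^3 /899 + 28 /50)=-1304929904451 /15283000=-85384.41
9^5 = 59049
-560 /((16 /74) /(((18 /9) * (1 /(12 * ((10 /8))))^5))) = -1036 /151875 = -0.01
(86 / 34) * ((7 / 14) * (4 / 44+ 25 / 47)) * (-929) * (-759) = 443771223 / 799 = 555408.29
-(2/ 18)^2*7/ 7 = -1/ 81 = -0.01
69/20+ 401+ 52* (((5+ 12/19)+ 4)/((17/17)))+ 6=346291/380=911.29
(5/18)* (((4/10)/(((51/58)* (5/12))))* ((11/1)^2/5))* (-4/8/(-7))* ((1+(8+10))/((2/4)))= 533368/26775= 19.92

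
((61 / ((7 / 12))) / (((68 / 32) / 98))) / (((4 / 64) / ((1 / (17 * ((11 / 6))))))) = 7870464 / 3179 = 2475.77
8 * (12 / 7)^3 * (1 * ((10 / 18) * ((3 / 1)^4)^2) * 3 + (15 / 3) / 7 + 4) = 1058614272 / 2401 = 440905.57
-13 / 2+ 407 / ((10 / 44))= 17843 / 10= 1784.30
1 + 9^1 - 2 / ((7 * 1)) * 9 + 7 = 101 / 7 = 14.43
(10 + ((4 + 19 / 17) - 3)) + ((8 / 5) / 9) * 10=2126 / 153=13.90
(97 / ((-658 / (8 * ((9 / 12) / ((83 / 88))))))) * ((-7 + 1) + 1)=128040 / 27307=4.69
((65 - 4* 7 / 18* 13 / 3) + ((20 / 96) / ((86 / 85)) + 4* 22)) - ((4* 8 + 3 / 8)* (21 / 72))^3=-695.49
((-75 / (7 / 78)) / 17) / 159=-1950 / 6307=-0.31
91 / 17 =5.35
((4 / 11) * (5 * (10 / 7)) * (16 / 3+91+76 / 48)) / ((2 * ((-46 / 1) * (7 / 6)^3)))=-1057500 / 607453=-1.74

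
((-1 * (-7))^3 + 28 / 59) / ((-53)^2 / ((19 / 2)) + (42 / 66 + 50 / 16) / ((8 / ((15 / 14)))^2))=425029355520 / 365975107339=1.16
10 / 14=5 / 7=0.71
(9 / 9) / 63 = 0.02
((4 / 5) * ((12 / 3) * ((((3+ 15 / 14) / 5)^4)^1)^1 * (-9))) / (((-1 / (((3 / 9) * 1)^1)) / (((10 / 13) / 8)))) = 0.41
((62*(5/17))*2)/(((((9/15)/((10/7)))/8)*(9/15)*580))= 62000/31059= 2.00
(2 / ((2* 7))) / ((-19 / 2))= -2 / 133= -0.02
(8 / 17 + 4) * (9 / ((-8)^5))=-171 / 139264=-0.00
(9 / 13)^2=81 / 169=0.48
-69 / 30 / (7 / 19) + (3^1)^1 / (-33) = -4877 / 770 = -6.33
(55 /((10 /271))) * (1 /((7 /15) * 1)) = 44715 /14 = 3193.93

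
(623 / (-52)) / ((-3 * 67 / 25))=15575 / 10452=1.49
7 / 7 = 1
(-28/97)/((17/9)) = -252/1649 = -0.15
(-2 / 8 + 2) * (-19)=-133 / 4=-33.25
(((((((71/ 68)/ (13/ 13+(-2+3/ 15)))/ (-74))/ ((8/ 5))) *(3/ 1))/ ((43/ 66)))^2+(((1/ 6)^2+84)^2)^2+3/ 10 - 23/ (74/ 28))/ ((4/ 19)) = 372428771189947813915980311/ 1572744498790072320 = 236801827.30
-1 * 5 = -5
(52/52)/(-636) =-1/636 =-0.00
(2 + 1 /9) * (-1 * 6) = -38 /3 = -12.67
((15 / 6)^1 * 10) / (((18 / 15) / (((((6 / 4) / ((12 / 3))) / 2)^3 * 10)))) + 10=46585 / 4096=11.37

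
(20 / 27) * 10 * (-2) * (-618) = 82400 / 9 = 9155.56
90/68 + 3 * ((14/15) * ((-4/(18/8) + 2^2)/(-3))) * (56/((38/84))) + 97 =-921083/5814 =-158.43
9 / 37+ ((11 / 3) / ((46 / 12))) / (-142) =14290 / 60421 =0.24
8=8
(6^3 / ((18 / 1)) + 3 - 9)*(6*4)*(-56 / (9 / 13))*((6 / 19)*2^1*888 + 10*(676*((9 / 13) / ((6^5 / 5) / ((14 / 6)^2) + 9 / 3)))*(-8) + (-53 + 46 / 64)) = -1976472194060 / 447887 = -4412881.36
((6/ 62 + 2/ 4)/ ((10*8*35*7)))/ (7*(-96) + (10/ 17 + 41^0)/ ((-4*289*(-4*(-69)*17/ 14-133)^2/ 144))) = -14558658509/ 321319196453802624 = -0.00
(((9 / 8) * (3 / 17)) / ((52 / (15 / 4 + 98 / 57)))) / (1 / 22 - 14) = -123453 / 82501952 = -0.00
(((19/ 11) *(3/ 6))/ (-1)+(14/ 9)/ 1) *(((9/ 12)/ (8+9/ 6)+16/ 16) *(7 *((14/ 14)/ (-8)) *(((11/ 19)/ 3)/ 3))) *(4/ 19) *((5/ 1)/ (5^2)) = -39319/ 22223160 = -0.00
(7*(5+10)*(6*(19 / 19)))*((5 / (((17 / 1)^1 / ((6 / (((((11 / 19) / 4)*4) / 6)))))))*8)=17236800 / 187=92175.40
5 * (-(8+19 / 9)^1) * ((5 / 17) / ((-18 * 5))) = 455 / 2754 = 0.17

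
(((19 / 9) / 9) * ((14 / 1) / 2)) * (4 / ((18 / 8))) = 2128 / 729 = 2.92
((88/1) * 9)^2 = 627264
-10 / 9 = -1.11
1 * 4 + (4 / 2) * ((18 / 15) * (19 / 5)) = 328 / 25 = 13.12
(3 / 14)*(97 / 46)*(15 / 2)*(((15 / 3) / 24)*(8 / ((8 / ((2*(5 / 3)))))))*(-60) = -181875 / 1288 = -141.21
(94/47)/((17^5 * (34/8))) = 8/24137569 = 0.00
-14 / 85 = -0.16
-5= -5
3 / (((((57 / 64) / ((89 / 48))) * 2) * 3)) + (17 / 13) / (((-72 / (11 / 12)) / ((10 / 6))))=648667 / 640224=1.01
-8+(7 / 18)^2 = -2543 / 324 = -7.85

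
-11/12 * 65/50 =-143/120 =-1.19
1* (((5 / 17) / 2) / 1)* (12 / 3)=0.59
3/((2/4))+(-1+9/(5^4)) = 3134/625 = 5.01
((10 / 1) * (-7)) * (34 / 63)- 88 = -1132 / 9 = -125.78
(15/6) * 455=2275/2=1137.50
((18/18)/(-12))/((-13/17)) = 17/156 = 0.11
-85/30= -17/6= -2.83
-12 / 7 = -1.71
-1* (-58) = 58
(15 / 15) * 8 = 8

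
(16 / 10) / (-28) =-2 / 35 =-0.06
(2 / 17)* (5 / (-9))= -10 / 153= -0.07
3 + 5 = 8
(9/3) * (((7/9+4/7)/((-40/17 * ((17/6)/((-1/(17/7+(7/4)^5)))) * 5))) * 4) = 17408/675285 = 0.03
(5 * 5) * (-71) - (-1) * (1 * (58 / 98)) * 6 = -86801 / 49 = -1771.45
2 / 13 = 0.15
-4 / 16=-0.25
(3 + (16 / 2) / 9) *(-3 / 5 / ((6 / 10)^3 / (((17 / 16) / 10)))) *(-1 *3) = 2975 / 864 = 3.44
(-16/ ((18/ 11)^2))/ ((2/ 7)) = -1694/ 81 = -20.91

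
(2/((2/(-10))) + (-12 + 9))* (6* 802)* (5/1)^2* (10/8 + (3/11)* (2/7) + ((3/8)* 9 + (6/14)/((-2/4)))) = -926219775/154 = -6014414.12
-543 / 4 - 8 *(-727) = 5680.25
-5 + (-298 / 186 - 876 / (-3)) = 26542 / 93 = 285.40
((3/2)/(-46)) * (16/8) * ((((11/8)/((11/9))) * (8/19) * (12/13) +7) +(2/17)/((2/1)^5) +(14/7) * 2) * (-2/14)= 2305941/21633248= 0.11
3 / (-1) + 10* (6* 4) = 237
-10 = -10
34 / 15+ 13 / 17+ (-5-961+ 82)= -224647 / 255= -880.97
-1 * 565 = -565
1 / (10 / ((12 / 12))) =1 / 10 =0.10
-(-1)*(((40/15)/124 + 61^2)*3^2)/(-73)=-1038165/2263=-458.76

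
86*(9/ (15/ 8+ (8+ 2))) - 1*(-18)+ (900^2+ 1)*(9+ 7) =1231209422/ 95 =12960099.18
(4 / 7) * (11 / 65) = 44 / 455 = 0.10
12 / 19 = 0.63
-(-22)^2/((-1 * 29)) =484/29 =16.69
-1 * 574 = -574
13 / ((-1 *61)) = -13 / 61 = -0.21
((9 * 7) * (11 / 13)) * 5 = 3465 / 13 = 266.54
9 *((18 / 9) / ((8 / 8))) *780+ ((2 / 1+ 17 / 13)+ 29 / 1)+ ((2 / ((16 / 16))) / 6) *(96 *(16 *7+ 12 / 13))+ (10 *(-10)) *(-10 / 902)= 103698616 / 5863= 17686.95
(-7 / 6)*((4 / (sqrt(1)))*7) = -98 / 3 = -32.67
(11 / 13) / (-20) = -11 / 260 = -0.04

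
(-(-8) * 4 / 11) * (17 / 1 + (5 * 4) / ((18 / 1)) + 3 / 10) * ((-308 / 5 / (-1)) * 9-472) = 10922944 / 2475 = 4413.31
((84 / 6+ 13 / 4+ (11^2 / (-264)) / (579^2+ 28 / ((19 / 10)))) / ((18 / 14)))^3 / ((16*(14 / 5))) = 4493207362299924226341233584685 / 83349056708610038345417637888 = 53.91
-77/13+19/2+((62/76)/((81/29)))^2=451051519/123163092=3.66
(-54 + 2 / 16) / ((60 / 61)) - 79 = -64211 / 480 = -133.77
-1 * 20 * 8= -160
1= 1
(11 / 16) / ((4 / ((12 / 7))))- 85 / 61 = -7507 / 6832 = -1.10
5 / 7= 0.71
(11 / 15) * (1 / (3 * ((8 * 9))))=11 / 3240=0.00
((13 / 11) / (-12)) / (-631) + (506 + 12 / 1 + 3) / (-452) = -5423657 / 4705998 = -1.15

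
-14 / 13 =-1.08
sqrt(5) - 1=1.24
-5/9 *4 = -2.22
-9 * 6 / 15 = -18 / 5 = -3.60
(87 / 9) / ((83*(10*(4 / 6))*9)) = 29 / 14940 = 0.00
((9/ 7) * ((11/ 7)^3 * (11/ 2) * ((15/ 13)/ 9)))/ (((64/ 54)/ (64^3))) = 24287662080/ 31213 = 778126.49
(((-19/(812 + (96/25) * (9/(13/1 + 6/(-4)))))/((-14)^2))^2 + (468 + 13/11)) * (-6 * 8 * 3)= -391872672326554331931/5800177877163824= -67562.18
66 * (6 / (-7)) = -396 / 7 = -56.57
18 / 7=2.57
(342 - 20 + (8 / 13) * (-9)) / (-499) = -4114 / 6487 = -0.63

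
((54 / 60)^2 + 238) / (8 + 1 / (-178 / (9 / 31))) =5068283 / 169750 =29.86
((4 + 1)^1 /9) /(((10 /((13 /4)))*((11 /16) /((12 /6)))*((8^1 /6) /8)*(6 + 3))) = 104 /297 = 0.35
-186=-186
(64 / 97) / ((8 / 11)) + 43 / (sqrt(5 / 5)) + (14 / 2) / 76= 324363 / 7372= 44.00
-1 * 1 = -1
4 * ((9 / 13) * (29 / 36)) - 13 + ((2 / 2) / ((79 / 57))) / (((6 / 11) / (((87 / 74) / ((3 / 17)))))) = -297399 / 151996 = -1.96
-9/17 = -0.53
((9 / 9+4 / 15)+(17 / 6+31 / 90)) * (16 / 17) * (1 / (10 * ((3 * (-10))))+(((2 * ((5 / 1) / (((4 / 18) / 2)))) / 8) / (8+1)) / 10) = 1168 / 2295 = 0.51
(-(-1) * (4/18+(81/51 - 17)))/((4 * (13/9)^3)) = -47061/37349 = -1.26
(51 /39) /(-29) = -17 /377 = -0.05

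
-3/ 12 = -1/ 4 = -0.25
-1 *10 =-10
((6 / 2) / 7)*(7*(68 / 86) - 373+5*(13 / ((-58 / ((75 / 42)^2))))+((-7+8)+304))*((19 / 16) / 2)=-1840035411 / 109496576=-16.80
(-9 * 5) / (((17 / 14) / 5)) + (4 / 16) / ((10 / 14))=-62881 / 340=-184.94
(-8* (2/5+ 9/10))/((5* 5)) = -52/125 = -0.42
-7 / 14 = -1 / 2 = -0.50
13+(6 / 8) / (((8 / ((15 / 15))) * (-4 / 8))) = 205 / 16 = 12.81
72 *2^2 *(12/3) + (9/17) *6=19638/17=1155.18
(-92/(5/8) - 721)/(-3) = 1447/5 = 289.40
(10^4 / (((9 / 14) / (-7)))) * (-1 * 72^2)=564480000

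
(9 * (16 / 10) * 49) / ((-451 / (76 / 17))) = -268128 / 38335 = -6.99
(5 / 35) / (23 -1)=1 / 154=0.01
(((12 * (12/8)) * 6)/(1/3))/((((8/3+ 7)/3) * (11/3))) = 8748/319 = 27.42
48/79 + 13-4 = 759/79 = 9.61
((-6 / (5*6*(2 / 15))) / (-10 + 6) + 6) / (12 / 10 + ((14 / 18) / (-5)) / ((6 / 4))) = 6885 / 1184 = 5.82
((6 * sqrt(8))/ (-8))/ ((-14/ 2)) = 3 * sqrt(2)/ 14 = 0.30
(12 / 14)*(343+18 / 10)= 10344 / 35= 295.54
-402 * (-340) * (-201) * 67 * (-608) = 1119127092480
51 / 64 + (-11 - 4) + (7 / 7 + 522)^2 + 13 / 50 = 437624091 / 1600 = 273515.06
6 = 6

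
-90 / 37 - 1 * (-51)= 1797 / 37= 48.57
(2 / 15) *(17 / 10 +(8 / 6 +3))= 181 / 225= 0.80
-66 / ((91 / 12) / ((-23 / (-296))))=-2277 / 3367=-0.68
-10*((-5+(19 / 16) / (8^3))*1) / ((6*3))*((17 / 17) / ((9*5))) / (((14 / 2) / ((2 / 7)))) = 4549 / 1806336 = 0.00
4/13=0.31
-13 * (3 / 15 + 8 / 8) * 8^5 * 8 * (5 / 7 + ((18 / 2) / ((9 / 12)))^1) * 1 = -1819803648 / 35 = -51994389.94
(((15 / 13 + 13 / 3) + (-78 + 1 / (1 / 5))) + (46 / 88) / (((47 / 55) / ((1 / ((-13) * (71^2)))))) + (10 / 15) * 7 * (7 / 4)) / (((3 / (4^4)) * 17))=-46794037568 / 157082601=-297.89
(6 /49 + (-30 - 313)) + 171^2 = 1416008 /49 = 28898.12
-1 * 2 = -2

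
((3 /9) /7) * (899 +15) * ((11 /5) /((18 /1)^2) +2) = 1485707 /17010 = 87.34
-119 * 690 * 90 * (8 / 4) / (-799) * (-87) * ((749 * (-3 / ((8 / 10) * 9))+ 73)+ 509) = -20415902850 / 47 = -434380911.70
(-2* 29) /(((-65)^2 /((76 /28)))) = -1102 /29575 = -0.04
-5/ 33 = -0.15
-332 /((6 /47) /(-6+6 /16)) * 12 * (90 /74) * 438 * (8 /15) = 1845329040 /37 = 49873757.84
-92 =-92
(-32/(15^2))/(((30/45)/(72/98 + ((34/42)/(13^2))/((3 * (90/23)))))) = -0.16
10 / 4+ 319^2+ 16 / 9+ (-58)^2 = 1892327 / 18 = 105129.28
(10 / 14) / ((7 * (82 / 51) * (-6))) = -85 / 8036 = -0.01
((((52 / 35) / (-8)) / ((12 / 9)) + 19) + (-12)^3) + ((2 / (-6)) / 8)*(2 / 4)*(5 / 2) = -1709.19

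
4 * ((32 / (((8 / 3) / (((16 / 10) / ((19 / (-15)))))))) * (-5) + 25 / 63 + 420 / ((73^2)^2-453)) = 2589736779400 / 8498038059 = 304.75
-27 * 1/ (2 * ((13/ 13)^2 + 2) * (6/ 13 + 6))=-39/ 56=-0.70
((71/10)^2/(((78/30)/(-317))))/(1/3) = -4793991/260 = -18438.43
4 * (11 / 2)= 22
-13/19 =-0.68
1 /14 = 0.07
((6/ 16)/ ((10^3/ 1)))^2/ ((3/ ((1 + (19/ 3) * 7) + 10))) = 83/ 32000000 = 0.00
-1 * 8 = -8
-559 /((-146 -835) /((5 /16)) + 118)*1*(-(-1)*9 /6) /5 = 129 /2324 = 0.06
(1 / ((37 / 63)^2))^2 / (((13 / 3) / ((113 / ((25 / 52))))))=21361015116 / 46854025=455.91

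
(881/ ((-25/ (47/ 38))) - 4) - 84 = -125007/ 950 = -131.59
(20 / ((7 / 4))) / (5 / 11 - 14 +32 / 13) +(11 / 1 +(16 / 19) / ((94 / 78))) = 21138709 / 1981567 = 10.67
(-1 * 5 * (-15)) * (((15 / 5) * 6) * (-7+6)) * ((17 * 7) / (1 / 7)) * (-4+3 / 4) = 7309575 / 2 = 3654787.50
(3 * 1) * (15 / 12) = 15 / 4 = 3.75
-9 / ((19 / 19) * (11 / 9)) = -81 / 11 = -7.36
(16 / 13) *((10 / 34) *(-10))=-3.62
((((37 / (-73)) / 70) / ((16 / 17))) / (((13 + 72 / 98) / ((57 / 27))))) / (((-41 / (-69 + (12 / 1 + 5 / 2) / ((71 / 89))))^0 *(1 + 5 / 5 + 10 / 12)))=-4921 / 11790960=-0.00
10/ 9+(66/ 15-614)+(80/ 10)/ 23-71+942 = 272059/ 1035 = 262.86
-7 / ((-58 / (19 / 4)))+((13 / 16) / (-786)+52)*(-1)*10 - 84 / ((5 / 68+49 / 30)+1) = -550.45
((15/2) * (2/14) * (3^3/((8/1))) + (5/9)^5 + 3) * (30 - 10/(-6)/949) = 3767254968235/18828600336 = 200.08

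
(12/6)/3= 2/3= 0.67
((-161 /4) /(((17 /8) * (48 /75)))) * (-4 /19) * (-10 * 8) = -161000 /323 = -498.45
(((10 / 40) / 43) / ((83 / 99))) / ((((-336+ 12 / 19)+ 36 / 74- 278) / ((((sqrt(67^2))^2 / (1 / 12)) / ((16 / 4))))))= -0.15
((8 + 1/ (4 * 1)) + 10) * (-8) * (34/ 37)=-134.16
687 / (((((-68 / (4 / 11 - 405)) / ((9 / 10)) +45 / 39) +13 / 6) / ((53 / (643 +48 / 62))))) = 1175622128694 / 72901064999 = 16.13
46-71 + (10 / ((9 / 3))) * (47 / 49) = -3205 / 147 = -21.80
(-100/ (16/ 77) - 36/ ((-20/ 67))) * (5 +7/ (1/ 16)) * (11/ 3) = -3094377/ 20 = -154718.85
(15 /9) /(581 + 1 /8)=40 /13947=0.00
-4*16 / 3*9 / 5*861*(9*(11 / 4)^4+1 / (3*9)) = -1021151453 / 60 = -17019190.88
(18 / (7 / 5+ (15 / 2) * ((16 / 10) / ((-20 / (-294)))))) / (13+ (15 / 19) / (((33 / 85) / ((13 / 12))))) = 225720 / 33896681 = 0.01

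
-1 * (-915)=915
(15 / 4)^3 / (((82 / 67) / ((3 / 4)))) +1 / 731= 495913117 / 15345152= 32.32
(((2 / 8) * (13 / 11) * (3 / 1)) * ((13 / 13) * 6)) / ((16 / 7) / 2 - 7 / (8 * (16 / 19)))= 17472 / 341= 51.24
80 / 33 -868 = -28564 / 33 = -865.58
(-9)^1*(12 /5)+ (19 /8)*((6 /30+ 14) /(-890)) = -770309 /35600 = -21.64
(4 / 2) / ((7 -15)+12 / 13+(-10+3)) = -26 / 183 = -0.14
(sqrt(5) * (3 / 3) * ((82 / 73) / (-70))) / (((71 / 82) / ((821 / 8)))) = -1380101 * sqrt(5) / 725620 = -4.25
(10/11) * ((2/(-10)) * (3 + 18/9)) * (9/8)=-45/44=-1.02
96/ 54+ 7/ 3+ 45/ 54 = 89/ 18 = 4.94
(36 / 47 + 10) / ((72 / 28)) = 1771 / 423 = 4.19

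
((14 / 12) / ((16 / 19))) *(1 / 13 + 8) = 11.19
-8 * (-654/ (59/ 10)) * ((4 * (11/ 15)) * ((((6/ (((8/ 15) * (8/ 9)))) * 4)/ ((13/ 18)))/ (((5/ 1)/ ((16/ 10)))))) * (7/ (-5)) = -1566335232/ 19175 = -81686.32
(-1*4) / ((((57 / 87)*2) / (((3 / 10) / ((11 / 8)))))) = -696 / 1045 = -0.67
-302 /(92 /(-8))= 604 /23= 26.26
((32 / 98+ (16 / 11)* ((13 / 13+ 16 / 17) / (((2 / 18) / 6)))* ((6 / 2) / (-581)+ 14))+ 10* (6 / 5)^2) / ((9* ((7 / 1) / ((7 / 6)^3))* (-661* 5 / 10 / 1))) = -185683802 / 1133195265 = -0.16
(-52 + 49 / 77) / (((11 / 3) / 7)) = -11865 / 121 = -98.06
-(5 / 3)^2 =-25 / 9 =-2.78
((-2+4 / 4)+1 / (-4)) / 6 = -5 / 24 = -0.21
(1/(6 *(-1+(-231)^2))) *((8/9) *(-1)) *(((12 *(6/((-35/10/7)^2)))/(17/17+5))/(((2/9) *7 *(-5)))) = 2/116725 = 0.00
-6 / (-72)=1 / 12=0.08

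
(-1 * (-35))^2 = 1225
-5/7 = -0.71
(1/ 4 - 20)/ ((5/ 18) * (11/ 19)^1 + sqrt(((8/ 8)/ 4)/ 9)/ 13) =-175617/ 1544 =-113.74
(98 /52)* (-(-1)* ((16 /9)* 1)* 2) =784 /117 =6.70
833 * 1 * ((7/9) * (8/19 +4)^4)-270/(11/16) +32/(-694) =122927804170672/497435257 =247123.22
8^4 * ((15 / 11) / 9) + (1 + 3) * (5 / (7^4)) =49173140 / 79233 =620.61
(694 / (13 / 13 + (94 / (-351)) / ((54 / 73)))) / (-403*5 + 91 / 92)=-7757532 / 14362273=-0.54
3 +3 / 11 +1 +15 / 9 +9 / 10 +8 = 4897 / 330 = 14.84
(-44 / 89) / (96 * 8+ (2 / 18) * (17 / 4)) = -144 / 223835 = -0.00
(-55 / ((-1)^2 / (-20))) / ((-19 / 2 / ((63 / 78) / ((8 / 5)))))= -28875 / 494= -58.45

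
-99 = -99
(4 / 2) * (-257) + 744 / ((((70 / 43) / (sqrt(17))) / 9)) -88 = -602 + 143964 * sqrt(17) / 35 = 16357.39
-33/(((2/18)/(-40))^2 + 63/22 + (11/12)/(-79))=-3716539200/321203669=-11.57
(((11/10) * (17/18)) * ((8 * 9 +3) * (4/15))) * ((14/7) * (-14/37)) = -5236/333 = -15.72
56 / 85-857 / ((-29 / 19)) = 1385679 / 2465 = 562.14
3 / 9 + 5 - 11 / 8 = 95 / 24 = 3.96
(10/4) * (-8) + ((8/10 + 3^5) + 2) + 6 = 1159/5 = 231.80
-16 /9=-1.78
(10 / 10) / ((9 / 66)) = 22 / 3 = 7.33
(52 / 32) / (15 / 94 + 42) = 611 / 15852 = 0.04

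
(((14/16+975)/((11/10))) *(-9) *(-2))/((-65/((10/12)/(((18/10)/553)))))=-107931775/1716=-62897.30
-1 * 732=-732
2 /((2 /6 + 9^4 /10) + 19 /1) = 60 /20263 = 0.00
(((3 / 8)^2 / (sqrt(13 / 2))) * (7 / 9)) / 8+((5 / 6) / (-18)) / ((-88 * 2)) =5 / 19008+7 * sqrt(26) / 6656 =0.01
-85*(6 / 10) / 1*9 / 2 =-459 / 2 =-229.50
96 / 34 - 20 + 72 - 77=-377 / 17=-22.18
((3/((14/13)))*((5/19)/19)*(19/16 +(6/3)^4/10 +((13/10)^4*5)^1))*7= 4.61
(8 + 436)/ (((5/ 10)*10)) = 444/ 5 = 88.80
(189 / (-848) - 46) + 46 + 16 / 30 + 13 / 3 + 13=224429 / 12720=17.64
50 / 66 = 25 / 33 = 0.76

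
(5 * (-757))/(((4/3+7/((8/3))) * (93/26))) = -157456/589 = -267.33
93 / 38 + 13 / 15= 1889 / 570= 3.31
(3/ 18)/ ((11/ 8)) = 4/ 33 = 0.12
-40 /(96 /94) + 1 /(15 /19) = -379 /10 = -37.90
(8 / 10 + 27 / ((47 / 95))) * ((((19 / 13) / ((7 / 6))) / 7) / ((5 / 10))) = 32604 / 1645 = 19.82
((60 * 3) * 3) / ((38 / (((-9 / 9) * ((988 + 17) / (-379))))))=271350 / 7201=37.68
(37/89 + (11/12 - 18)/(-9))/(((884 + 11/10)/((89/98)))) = 111205/46839492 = 0.00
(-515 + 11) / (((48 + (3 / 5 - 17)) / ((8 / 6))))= -1680 / 79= -21.27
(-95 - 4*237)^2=1087849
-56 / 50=-28 / 25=-1.12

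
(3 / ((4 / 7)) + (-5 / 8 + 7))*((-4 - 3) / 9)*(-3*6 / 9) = 217 / 12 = 18.08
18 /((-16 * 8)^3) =-9 /1048576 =-0.00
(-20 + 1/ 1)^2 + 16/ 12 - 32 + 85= 1246/ 3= 415.33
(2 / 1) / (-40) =-1 / 20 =-0.05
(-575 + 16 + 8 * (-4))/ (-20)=591/ 20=29.55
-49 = -49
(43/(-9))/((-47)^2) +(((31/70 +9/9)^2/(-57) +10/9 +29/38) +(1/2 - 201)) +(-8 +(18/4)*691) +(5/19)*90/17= 30461157103997/10488552900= 2904.23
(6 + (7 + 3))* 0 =0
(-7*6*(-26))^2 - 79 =1192385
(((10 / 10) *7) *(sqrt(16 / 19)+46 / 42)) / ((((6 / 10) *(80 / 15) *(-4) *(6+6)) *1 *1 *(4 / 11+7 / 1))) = -1265 / 186624 -385 *sqrt(19) / 295488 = -0.01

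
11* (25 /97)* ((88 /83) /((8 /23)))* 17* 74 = 87525350 /8051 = 10871.36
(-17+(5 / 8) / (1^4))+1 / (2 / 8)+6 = -51 / 8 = -6.38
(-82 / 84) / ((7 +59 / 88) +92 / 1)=-0.01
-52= -52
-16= -16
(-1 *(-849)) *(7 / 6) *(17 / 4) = 33677 / 8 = 4209.62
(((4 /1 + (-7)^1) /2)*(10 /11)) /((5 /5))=-15 /11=-1.36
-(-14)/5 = 14/5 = 2.80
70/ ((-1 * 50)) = -7/ 5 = -1.40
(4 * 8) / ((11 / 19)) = 608 / 11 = 55.27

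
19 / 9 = 2.11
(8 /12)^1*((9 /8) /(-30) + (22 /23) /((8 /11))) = 2351 /2760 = 0.85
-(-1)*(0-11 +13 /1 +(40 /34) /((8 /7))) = 103 /34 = 3.03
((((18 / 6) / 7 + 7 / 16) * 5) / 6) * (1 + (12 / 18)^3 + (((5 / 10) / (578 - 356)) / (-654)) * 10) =273833425 / 292699008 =0.94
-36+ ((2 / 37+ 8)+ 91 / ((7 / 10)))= 3776 / 37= 102.05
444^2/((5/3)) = 591408/5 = 118281.60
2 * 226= 452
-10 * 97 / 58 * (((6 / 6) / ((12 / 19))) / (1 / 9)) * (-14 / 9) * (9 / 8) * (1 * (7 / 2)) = 1459.70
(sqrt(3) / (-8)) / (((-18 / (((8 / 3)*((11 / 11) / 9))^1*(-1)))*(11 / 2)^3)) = -4*sqrt(3) / 323433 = -0.00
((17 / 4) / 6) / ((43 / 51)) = 289 / 344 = 0.84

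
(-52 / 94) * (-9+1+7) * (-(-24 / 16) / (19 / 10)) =390 / 893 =0.44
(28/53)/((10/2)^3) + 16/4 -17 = -86097/6625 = -13.00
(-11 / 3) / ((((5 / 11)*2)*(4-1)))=-121 / 90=-1.34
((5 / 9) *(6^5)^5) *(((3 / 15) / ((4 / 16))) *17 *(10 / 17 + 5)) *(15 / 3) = 6001949695207381401600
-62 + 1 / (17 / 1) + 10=-883 / 17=-51.94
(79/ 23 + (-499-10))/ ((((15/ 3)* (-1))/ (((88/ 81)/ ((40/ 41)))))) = 582692/ 5175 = 112.60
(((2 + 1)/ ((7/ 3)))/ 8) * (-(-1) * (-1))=-9/ 56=-0.16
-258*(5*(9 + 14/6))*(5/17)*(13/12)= -4658.33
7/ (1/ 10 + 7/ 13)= 910/ 83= 10.96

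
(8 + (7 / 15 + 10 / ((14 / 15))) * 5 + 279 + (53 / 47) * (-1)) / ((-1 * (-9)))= 37.98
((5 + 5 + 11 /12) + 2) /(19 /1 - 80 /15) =155 /164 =0.95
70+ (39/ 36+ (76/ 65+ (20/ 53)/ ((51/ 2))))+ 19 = 91.27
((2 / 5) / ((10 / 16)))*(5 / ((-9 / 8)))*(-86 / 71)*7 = 77056 / 3195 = 24.12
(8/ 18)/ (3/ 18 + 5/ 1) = 8/ 93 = 0.09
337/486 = 0.69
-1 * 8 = -8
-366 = -366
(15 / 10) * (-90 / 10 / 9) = -1.50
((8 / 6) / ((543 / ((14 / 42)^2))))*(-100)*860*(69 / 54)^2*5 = -227470000 / 1187541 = -191.55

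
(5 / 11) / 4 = 0.11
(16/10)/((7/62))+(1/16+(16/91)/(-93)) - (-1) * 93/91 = 10327579/677040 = 15.25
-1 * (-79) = 79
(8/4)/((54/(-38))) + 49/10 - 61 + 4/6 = -15347/270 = -56.84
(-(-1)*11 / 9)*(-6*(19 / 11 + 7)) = -64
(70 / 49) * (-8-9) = -170 / 7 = -24.29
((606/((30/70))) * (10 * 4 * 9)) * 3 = 1527120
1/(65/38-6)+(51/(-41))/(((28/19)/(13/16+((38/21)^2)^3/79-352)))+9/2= 2030751136171663405/6761936375756352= 300.32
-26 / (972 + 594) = -13 / 783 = -0.02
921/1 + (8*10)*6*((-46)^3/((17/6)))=-280312023/17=-16488942.53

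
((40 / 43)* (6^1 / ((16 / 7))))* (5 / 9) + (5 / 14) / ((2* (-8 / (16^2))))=-3935 / 903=-4.36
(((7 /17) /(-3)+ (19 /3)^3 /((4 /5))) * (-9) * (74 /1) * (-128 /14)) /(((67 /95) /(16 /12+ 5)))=1245434462560 /71757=17356278.31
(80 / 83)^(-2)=6889 / 6400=1.08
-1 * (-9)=9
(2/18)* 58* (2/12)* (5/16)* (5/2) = 0.84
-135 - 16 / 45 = -6091 / 45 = -135.36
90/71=1.27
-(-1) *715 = 715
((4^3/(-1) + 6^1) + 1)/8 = -57/8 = -7.12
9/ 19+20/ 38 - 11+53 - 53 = -10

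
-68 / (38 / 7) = -238 / 19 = -12.53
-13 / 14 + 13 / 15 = -13 / 210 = -0.06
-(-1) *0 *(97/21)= 0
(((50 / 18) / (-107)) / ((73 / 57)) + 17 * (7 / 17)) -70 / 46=2941633 / 538959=5.46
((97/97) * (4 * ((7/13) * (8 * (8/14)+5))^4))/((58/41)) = 1652391922/828269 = 1994.99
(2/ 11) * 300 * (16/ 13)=9600/ 143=67.13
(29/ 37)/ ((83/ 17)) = 493/ 3071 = 0.16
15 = 15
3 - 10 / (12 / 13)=-47 / 6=-7.83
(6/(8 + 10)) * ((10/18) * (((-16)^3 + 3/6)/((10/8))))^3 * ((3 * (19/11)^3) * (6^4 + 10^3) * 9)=-69236236282685135552/107811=-642200112072841.69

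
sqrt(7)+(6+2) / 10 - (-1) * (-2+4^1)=sqrt(7)+14 / 5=5.45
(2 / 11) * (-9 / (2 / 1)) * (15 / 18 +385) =-6945 / 22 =-315.68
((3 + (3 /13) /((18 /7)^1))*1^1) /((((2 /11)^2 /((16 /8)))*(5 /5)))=29161 /156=186.93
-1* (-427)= 427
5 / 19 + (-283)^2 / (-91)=-1521236 / 1729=-879.84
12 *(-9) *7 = -756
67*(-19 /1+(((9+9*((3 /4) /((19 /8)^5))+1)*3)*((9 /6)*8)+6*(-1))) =56109537863 /2476099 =22660.46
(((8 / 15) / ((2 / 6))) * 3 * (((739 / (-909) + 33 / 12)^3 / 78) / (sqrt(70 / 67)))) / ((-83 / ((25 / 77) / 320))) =-349359908507 * sqrt(4690) / 4473030053962229760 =-0.00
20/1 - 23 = -3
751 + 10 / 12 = 4511 / 6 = 751.83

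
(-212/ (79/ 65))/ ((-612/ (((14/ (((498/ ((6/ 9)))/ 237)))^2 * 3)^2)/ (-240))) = -5220025563334400/ 21783369339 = -239633.52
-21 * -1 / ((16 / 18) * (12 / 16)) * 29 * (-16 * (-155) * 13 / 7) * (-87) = -366036840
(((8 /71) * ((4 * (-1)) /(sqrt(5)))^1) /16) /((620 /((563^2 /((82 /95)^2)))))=-114425809 * sqrt(5) /29599048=-8.64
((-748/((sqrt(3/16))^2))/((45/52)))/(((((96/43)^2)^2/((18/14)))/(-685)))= 1138621416647/6967296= 163423.72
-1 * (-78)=78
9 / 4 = 2.25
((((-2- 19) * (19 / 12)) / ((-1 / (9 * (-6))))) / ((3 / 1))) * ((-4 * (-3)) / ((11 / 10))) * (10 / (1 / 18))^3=-418854240000 / 11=-38077658181.82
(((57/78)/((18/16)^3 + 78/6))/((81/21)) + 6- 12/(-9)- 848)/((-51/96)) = 9961542592/6295185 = 1582.41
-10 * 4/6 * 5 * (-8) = 800/3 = 266.67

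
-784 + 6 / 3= -782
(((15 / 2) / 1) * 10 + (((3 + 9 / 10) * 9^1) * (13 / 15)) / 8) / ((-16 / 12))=-94563 / 1600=-59.10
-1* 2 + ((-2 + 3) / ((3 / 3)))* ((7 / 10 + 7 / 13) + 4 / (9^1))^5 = 25210801495180849 / 2192448035700000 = 11.50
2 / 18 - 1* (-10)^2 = -899 / 9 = -99.89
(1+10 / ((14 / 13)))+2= 12.29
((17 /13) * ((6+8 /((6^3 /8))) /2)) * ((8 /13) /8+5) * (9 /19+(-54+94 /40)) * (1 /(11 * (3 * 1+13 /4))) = -11240366 /722475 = -15.56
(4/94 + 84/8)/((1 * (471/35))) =34685/44274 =0.78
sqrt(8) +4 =6.83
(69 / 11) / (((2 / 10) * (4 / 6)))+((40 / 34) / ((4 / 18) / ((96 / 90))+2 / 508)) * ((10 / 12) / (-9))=101338085 / 2177802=46.53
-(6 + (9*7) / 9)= -13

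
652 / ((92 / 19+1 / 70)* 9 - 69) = -867160 / 33639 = -25.78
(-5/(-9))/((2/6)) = 5/3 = 1.67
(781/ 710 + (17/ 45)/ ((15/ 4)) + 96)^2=17218950841/ 1822500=9447.98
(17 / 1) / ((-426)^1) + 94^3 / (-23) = -353829175 / 9798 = -36112.39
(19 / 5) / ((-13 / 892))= -260.74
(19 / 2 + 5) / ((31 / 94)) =1363 / 31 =43.97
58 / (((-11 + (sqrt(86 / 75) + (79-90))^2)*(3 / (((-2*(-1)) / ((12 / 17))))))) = 677875*sqrt(258) / 99550644 + 12842650 / 24887661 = 0.63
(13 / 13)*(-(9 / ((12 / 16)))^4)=-20736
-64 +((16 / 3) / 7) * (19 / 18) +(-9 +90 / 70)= -13402 / 189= -70.91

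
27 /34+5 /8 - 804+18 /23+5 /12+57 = -6985277 /9384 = -744.38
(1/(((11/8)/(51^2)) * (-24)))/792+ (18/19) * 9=464957/55176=8.43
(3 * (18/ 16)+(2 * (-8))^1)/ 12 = -101/ 96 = -1.05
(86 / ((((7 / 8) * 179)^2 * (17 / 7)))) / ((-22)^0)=5504 / 3812879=0.00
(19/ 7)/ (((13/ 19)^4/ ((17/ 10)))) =42093683/ 1999270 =21.05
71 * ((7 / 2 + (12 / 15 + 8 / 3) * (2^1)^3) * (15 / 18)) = 66527 / 36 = 1847.97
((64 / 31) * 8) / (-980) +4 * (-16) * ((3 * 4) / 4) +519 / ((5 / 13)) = 1758065 / 1519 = 1157.38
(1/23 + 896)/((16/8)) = 20609/46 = 448.02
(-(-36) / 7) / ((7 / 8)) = 288 / 49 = 5.88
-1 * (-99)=99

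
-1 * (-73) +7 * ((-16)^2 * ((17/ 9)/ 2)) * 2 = 31121/ 9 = 3457.89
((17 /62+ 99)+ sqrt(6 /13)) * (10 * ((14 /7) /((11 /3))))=60 * sqrt(78) /143+ 184650 /341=545.20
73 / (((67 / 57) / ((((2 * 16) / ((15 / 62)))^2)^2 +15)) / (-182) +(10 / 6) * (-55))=-0.80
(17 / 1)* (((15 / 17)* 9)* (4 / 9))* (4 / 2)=120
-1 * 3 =-3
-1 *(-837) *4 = 3348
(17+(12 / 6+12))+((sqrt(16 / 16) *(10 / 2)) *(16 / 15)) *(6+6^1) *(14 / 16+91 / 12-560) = -105803 / 3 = -35267.67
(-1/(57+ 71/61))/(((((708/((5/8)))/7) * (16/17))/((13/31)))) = -471835/9967552512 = -0.00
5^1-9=-4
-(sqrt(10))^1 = -sqrt(10) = -3.16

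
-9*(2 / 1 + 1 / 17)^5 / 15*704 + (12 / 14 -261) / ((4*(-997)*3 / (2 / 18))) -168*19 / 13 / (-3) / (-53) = -3840801881658428801 / 245787350402412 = -15626.52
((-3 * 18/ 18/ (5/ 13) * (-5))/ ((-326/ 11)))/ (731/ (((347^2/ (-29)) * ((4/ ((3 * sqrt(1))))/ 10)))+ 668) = -51655461/ 26169395557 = -0.00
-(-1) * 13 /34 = 13 /34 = 0.38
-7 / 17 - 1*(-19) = 316 / 17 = 18.59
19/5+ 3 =34/5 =6.80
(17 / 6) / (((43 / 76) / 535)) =345610 / 129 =2679.15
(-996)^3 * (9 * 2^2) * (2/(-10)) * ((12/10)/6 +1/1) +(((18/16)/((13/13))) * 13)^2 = 13658775009489/1600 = 8536734380.93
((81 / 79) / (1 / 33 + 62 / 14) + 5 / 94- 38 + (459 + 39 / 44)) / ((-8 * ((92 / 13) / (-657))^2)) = -2591129730895680429 / 5697056104960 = -454819.06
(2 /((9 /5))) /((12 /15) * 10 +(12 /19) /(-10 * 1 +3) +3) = 1330 /13059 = 0.10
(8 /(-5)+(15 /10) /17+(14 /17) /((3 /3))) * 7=-819 /170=-4.82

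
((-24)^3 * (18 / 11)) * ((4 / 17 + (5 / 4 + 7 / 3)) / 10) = -8076672 / 935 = -8638.15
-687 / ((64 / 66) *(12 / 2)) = -7557 / 64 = -118.08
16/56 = 2/7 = 0.29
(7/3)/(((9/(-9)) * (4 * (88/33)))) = -7/32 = -0.22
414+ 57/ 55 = 22827/ 55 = 415.04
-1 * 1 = -1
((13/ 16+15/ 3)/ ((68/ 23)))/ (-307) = -2139/ 334016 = -0.01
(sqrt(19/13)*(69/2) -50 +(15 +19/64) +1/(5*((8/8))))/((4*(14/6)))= -33123/8960 +207*sqrt(247)/728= 0.77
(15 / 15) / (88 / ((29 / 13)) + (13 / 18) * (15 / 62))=10788 / 427453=0.03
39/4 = 9.75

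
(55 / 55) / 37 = 1 / 37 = 0.03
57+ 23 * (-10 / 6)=56 / 3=18.67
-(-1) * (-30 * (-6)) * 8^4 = 737280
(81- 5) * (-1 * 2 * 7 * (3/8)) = -399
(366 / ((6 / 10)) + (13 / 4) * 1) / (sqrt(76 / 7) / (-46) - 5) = -45417295 / 370224 + 56419 * sqrt(133) / 370224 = -120.92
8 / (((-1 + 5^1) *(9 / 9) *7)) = 2 / 7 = 0.29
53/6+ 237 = 1475/6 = 245.83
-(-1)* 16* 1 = 16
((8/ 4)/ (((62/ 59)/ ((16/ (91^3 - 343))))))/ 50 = 118/ 145937925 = 0.00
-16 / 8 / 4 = -1 / 2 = -0.50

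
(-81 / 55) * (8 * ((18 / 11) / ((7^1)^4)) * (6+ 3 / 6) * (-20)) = 303264 / 290521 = 1.04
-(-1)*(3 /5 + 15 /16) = 123 /80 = 1.54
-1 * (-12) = 12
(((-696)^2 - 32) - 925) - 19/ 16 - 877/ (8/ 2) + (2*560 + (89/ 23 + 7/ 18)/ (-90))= 72188793103/ 149040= 484358.52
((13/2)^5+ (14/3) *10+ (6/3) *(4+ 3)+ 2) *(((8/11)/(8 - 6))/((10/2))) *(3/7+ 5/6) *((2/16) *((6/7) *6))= 242263/352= 688.25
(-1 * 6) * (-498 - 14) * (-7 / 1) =-21504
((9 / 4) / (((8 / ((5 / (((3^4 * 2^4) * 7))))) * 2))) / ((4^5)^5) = 5 / 72634054790231359488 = 0.00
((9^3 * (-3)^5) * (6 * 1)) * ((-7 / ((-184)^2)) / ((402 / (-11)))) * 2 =-13640319 / 1134176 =-12.03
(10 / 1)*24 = 240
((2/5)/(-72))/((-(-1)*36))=-1/6480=-0.00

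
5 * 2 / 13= 10 / 13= 0.77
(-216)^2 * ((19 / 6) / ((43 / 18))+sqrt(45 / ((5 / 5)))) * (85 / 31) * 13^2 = 38202166080 / 1333+2010640320 * sqrt(5) / 31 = 173688738.74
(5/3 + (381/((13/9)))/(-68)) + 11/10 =-14749/13260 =-1.11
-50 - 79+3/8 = -1029/8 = -128.62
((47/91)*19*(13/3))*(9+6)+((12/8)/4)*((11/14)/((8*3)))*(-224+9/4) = 325189/512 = 635.13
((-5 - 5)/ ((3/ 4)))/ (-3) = 40/ 9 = 4.44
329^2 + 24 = 108265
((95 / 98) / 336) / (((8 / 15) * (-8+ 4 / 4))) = -475 / 614656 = -0.00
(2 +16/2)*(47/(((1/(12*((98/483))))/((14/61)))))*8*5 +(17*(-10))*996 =-222816760/1403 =-158814.51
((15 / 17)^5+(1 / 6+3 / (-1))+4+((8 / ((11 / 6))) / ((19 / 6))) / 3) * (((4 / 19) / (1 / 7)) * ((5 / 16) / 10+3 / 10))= 1427364873683 / 1353180515280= 1.05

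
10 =10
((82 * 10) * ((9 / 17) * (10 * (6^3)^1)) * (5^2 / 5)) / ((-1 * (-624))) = 1660500 / 221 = 7513.57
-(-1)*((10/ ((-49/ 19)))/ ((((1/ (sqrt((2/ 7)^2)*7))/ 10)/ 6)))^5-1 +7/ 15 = -92419899955202259801992/ 4237128735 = -21811916921896.94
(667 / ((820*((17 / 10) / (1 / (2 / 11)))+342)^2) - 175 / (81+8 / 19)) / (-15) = 0.14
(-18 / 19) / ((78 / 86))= -258 / 247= -1.04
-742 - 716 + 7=-1451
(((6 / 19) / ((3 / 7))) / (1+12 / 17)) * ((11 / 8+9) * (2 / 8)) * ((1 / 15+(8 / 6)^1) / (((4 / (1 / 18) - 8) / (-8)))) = -69139 / 352640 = -0.20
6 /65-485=-31519 /65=-484.91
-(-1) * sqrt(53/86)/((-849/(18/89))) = -3 * sqrt(4558)/1083041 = -0.00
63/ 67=0.94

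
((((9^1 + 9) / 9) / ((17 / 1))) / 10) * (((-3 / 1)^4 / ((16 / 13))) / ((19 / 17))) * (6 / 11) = 3159 / 8360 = 0.38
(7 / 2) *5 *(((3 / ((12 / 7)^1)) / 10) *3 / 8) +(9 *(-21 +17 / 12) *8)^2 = 1988101.15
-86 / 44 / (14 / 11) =-43 / 28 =-1.54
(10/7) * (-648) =-6480/7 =-925.71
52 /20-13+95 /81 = -3737 /405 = -9.23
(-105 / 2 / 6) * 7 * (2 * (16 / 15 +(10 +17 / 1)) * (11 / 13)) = -226919 / 78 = -2909.22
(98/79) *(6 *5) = 2940/79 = 37.22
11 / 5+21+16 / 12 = 368 / 15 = 24.53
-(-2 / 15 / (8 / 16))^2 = -16 / 225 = -0.07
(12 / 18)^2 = 4 / 9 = 0.44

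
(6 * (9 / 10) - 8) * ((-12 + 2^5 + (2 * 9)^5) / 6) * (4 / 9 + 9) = -7733313.85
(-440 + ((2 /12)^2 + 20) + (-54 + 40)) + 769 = 335.03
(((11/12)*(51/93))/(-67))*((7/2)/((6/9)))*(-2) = 1309/16616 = 0.08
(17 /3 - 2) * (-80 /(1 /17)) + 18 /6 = -14951 /3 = -4983.67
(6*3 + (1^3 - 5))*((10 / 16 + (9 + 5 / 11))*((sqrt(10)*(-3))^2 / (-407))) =-279405 / 8954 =-31.20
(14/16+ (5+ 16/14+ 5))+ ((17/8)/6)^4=447155143/37158912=12.03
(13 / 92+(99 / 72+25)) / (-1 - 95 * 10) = -0.03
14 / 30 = 7 / 15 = 0.47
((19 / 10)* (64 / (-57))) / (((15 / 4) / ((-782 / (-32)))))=-3128 / 225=-13.90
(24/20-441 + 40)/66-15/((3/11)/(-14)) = 763.94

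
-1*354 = -354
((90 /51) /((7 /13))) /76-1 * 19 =-85723 /4522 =-18.96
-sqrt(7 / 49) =-sqrt(7) / 7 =-0.38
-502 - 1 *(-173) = -329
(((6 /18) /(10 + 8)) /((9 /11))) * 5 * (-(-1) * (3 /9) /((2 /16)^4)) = 112640 /729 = 154.51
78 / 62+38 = 1217 / 31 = 39.26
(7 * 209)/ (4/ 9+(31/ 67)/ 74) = 9325998/ 2873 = 3246.08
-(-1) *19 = 19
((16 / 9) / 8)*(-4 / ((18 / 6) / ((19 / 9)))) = -152 / 243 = -0.63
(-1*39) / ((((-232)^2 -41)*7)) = -39 / 376481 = -0.00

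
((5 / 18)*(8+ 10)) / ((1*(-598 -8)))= -5 / 606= -0.01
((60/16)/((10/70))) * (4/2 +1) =315/4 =78.75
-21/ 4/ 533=-0.01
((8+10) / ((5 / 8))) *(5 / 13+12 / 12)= 39.88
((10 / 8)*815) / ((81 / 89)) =362675 / 324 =1119.37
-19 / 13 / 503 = -0.00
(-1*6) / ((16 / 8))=-3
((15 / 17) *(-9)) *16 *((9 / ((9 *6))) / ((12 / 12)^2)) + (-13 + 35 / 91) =-7468 / 221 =-33.79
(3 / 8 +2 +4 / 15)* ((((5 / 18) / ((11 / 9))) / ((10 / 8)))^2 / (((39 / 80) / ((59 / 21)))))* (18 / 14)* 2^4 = 2393984 / 231231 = 10.35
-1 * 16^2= -256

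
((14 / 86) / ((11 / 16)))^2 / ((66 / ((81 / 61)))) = 169344 / 150122159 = 0.00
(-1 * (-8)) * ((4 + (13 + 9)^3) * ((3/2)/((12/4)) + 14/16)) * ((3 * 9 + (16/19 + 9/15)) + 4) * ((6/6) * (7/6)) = 1263934364/285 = 4434857.42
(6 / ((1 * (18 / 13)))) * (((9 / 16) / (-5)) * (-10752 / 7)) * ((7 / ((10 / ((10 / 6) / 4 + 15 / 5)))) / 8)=11193 / 50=223.86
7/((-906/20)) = -70/453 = -0.15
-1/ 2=-0.50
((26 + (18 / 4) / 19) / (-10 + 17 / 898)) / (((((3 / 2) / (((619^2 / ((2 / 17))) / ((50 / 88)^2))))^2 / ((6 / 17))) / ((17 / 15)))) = -142377918598311432583596544 / 2993501953125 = -47562326942756.51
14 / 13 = 1.08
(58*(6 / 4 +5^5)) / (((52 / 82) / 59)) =33742631 / 2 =16871315.50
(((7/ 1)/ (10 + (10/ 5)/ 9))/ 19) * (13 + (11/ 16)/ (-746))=9774891/ 20864128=0.47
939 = 939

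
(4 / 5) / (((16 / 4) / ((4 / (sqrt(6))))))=2 * sqrt(6) / 15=0.33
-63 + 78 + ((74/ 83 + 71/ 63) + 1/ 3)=90733/ 5229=17.35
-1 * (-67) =67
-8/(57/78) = -208/19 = -10.95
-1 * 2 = -2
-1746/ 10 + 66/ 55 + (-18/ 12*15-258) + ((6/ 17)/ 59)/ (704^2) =-564087456753/ 1242757120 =-453.90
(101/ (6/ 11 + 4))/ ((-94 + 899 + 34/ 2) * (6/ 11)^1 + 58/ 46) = 281083/ 5687750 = 0.05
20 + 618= 638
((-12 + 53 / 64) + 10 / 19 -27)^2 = 2095533729 / 1478656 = 1417.19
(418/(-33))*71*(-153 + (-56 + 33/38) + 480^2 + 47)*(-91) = 18842595499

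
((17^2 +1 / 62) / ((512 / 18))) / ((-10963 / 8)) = -161271 / 21750592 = -0.01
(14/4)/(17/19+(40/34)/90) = 2907/754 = 3.86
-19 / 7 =-2.71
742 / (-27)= -742 / 27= -27.48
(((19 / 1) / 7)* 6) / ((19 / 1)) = 6 / 7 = 0.86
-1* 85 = -85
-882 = -882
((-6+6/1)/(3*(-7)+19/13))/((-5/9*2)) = 0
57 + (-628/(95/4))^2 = 6824569/9025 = 756.18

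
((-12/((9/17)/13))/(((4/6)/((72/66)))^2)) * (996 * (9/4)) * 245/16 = -3276151515/121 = -27075632.36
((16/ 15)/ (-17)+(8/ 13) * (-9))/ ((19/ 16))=-297088/ 62985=-4.72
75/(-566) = -75/566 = -0.13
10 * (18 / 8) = 45 / 2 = 22.50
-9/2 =-4.50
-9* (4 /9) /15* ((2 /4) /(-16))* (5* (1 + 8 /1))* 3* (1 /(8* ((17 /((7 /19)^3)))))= 3087 /7462592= 0.00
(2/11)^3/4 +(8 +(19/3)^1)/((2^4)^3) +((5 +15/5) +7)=245411729/16355328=15.01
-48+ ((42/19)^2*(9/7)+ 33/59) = -876627/21299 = -41.16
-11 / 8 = -1.38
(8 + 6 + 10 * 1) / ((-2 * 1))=-12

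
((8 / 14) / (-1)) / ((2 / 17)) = -34 / 7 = -4.86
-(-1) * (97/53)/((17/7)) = 679/901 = 0.75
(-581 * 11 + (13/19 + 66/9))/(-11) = 363830/627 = 580.27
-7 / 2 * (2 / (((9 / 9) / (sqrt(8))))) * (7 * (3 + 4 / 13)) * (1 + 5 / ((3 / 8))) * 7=-1268414 * sqrt(2) / 39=-45995.08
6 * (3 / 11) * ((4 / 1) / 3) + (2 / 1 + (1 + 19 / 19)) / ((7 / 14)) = 112 / 11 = 10.18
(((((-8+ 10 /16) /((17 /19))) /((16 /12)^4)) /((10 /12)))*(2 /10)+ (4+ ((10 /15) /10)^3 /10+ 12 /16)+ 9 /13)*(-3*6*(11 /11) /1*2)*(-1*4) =18393296827 /26520000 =693.56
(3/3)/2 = 1/2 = 0.50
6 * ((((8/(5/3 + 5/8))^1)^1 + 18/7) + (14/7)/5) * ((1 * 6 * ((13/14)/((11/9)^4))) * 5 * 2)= 7639523424/7891499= 968.07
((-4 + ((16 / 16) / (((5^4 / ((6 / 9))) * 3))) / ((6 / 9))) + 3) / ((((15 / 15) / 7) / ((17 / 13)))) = -223006 / 24375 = -9.15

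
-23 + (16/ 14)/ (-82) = -6605/ 287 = -23.01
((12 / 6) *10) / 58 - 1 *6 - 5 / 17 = -2933 / 493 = -5.95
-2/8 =-1/4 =-0.25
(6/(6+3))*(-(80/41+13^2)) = -14018/123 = -113.97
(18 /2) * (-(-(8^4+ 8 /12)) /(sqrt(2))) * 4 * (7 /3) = 243329.59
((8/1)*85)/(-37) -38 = -2086/37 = -56.38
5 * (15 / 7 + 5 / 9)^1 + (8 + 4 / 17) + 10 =33980 / 1071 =31.73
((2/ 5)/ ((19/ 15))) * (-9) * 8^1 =-432/ 19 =-22.74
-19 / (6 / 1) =-19 / 6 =-3.17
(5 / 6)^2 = 25 / 36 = 0.69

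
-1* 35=-35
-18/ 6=-3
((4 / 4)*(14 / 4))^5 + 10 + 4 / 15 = 257033 / 480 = 535.49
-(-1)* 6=6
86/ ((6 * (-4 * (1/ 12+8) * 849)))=-43/ 82353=-0.00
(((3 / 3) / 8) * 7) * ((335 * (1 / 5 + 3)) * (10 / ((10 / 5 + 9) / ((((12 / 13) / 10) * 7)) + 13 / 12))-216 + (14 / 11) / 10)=73424323 / 223080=329.14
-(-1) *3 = 3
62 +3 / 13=809 / 13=62.23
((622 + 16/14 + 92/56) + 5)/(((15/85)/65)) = 3247595/14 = 231971.07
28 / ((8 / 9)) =63 / 2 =31.50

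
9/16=0.56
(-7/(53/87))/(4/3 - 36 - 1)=1827/5671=0.32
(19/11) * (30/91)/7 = 570/7007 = 0.08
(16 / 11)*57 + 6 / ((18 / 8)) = 2824 / 33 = 85.58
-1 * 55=-55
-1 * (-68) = 68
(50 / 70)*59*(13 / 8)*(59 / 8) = 226265 / 448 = 505.06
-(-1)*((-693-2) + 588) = -107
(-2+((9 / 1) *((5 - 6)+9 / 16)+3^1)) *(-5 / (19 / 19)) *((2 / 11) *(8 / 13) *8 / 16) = 0.82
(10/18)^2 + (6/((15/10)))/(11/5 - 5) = -635/567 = -1.12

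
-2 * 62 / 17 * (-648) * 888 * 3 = 214057728 / 17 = 12591631.06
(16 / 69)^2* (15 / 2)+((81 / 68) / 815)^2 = 1965691308307 / 4874274346800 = 0.40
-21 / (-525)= 1 / 25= 0.04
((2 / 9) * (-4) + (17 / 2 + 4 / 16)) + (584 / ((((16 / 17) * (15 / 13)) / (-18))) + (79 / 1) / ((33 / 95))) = -18700139 / 1980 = -9444.51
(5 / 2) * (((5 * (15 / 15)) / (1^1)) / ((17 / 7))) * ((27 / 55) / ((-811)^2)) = 945 / 245987654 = 0.00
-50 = -50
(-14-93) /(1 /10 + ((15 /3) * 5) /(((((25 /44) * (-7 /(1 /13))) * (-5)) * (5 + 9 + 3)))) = -331058 /327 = -1012.41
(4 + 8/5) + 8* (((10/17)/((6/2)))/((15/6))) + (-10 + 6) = 568/255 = 2.23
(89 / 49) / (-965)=-89 / 47285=-0.00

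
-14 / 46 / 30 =-7 / 690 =-0.01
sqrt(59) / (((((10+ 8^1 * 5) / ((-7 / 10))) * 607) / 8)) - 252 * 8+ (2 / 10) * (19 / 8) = -80621 / 40 - 14 * sqrt(59) / 75875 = -2015.53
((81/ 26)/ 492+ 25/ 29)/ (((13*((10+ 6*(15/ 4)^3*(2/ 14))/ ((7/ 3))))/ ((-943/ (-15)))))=484082564/ 2727038925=0.18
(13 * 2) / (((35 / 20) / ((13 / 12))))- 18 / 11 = 3340 / 231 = 14.46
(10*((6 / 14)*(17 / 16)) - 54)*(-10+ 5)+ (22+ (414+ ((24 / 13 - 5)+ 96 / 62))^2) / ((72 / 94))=18197059946579 / 81854136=222310.82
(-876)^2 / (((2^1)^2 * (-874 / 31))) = -2973582 / 437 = -6804.54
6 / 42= 1 / 7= 0.14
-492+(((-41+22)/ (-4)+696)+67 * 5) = 2175/ 4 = 543.75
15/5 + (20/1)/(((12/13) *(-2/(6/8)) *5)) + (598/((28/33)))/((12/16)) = 52701/56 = 941.09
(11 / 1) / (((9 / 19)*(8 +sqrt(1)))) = 209 / 81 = 2.58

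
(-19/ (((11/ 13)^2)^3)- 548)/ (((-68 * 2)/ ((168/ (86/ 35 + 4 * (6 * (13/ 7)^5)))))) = 1875074701163265/ 1348065767939902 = 1.39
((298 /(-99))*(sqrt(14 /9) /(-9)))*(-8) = -2384*sqrt(14) /2673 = -3.34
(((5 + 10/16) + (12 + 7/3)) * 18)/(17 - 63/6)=1437/26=55.27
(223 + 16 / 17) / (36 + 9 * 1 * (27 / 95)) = 40185 / 6919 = 5.81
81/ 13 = 6.23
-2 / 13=-0.15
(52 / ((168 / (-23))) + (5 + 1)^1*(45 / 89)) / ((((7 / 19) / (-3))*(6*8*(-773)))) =-0.00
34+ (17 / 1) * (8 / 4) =68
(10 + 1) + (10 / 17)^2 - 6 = 5.35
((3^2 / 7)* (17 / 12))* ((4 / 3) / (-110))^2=17 / 63525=0.00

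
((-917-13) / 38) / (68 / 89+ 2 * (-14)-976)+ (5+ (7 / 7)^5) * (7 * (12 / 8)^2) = 160357989 / 1696472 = 94.52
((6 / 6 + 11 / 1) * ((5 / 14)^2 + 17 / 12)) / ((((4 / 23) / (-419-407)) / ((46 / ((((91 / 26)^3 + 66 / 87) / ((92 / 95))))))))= -604880166272 / 6731795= -89854.22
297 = 297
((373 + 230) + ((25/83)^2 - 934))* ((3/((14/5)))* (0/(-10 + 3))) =0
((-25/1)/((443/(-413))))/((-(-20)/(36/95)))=3717/8417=0.44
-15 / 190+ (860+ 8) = 32981 / 38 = 867.92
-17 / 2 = -8.50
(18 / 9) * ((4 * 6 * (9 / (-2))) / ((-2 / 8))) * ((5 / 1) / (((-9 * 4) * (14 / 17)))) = -1020 / 7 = -145.71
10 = 10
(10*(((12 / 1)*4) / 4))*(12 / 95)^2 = 3456 / 1805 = 1.91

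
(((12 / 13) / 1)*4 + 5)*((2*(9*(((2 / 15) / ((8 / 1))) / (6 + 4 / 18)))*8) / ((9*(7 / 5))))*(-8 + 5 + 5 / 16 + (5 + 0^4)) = 12543 / 20384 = 0.62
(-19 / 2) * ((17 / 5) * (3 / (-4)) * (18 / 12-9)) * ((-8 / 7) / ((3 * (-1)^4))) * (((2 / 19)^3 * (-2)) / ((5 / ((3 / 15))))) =-408 / 63175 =-0.01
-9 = -9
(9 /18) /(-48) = -0.01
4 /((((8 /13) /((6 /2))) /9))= 351 /2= 175.50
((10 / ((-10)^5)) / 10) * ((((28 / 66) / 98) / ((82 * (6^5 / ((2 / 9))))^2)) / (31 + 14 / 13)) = -13 / 79307319421409587200000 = -0.00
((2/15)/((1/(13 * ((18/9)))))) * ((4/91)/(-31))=-16/3255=-0.00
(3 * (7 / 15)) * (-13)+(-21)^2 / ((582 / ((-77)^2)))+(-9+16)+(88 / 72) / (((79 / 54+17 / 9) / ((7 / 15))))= 786828007 / 175570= 4481.56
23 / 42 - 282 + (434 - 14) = 5819 / 42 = 138.55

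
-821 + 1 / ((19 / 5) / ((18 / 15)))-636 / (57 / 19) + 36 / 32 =-156797 / 152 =-1031.56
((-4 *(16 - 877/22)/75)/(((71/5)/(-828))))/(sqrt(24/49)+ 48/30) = -14200200/247577+ 2535750 *sqrt(6)/247577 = -32.27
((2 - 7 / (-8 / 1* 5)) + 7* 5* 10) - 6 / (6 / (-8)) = 14407 / 40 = 360.18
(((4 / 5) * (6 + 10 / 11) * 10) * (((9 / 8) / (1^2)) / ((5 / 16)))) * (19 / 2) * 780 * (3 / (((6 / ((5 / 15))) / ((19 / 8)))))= 6420024 / 11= 583638.55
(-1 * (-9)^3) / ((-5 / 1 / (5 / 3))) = -243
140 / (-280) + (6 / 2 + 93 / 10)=59 / 5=11.80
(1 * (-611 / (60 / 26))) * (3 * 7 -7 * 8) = 55601 / 6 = 9266.83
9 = 9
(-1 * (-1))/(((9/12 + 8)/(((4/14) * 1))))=8/245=0.03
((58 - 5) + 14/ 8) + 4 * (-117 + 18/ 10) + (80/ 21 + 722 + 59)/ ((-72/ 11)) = -3976193/ 7560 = -525.95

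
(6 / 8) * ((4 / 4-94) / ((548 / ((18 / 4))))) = -2511 / 4384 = -0.57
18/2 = 9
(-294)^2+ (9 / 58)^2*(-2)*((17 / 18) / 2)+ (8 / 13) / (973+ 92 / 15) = 111034254165765 / 1284583768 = 86435.98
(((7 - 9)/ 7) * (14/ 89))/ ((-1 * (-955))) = -0.00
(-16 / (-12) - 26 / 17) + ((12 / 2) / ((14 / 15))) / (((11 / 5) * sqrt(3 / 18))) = -10 / 51 + 225 * sqrt(6) / 77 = 6.96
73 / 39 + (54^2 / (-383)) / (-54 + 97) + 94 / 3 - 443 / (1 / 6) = -2624.97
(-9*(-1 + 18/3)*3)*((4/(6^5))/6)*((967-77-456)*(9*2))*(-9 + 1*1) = 2170/3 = 723.33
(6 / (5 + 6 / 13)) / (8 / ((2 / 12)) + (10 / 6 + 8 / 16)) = 468 / 21371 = 0.02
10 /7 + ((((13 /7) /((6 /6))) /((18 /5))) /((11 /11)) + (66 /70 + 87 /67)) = 176683 /42210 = 4.19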